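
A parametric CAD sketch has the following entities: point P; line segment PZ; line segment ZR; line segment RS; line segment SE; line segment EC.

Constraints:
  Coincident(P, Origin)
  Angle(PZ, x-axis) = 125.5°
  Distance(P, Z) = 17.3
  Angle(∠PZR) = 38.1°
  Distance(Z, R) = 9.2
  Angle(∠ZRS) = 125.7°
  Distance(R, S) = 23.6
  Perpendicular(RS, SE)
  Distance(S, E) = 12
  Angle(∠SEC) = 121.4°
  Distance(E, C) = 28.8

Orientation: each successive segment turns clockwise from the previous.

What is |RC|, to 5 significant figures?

27.023

P is at the origin; PZ runs at 125.5° with length 17.3, so Z = (-10.046, 14.084). ∠PZR = 38.1° gives ZR at -16.400° from the x-axis; with |ZR| = 9.2, R = (-1.2205, 11.487). ∠ZRS = 125.7° gives RS at -70.700° from the x-axis; with |RS| = 23.6, S = (6.5797, -10.787). The perpendicularity gives SE at right angles to RS, so SE runs at -160.70°; with |SE| = 12.0, E = (-4.7459, -14.753). ∠SEC = 121.4° gives EC at 140.70° from the x-axis; with |EC| = 28.8, C = (-27.033, 3.4882). Then |RC| = |C − R| = 27.023.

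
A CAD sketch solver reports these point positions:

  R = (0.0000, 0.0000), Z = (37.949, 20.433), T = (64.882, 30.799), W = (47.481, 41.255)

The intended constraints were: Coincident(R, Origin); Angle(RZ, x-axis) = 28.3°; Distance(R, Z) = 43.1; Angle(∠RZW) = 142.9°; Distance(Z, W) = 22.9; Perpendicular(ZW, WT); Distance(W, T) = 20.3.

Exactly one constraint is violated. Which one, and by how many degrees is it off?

Perpendicular(ZW, WT) — off by 6.40°.

R = (0.00, 0.00) ✓; RZ at 28.30° ✓; |RZ| = 43.10 ✓; ∠RZW = 142.9° ✓; |ZW| = 22.90 ✓; ∠(ZW, WT) = 96.40° ✗; |WT| = 20.30 ✓.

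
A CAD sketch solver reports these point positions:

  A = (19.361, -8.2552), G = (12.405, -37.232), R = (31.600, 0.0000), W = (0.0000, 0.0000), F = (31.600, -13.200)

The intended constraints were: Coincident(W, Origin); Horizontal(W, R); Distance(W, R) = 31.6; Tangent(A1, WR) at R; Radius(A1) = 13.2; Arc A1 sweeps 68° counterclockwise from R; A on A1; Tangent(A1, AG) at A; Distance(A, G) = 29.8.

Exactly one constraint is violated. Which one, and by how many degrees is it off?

Tangent(A1, AG) at A — off by 8.50°.

W = (0.00, 0.00) ✓; W.y = 0.00, R.y = 0.00 ✓; |WR| = 31.60 ✓; ∠(FR, RW) = 90.00° ✓; |FR| = 13.20 ✓; bearing(F→A) − bearing(F→R) = 68.00° ✓; |FA| = 13.20 ✓; ∠(FA, AG) = 81.50° ✗; |AG| = 29.80 ✓.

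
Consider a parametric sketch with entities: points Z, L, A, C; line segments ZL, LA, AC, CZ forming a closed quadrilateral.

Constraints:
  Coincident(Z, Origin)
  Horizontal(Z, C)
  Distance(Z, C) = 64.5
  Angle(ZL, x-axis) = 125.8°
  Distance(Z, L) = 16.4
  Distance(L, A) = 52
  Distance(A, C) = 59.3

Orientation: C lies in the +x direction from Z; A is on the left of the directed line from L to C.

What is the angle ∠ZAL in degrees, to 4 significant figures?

16.92°

Checks: ZL at 125.8° ✓; |LA| = 52.00 ✓; |AC| = 59.30 ✓.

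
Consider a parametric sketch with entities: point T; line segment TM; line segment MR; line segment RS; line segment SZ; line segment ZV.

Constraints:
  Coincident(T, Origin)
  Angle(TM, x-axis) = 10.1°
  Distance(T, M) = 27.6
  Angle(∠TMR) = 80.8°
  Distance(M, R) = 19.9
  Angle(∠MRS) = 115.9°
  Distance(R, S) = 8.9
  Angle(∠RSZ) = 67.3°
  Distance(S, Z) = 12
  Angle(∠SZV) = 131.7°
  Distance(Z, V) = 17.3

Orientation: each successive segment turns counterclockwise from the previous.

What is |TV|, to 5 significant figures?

31.198

∠RSZ = 67.3° gives SZ at -73.900° from the x-axis; with |SZ| = 12.0, Z = (15.082, 13.115). ∠SZV = 131.7° gives ZV at -25.600° from the x-axis; with |ZV| = 17.3, V = (30.684, 5.6403). Then |TV| = |V − T| = 31.198.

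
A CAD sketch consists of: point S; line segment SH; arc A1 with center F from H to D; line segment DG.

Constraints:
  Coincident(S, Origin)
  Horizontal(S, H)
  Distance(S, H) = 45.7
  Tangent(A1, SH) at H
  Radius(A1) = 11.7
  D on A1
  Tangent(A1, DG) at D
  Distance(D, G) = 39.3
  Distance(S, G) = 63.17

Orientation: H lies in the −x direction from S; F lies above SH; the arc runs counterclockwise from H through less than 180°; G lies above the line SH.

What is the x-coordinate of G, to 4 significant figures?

-36.39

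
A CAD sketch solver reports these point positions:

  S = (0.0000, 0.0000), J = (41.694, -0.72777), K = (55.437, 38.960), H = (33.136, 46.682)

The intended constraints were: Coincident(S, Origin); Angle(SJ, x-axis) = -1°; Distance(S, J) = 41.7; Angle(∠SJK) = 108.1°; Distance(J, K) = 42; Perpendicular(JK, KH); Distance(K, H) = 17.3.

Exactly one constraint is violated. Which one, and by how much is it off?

Distance(K, H) = 17.3 — off by 6.30.

S = (0.00, 0.00) ✓; SJ at -1.000° ✓; |SJ| = 41.70 ✓; ∠SJK = 108.1° ✓; |JK| = 42.00 ✓; ∠(JK, KH) = 90.00° ✓; |KH| = 23.60 ✗.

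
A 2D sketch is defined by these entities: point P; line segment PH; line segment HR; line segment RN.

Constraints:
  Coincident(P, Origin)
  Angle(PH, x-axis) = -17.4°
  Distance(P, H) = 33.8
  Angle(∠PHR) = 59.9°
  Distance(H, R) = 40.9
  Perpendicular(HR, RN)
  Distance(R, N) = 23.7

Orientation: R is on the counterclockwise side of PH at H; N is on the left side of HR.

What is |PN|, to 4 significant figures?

24.58

∠PHR = 59.9°, so HR runs at -17.4° + (180° − 59.9°) = 102.7° from the x-axis; with |HR| = 40.9, R = H + 40.9·(cos 102.7°, sin 102.7°) = (23.26, 29.79). The perpendicularity gives RN at right angles to HR; with |RN| = 23.7 on the left of HR, N = R + 23.7·(-0.9755, -0.2198) = (0.1414, 24.58). Then |PN| = |N − P| = 24.58.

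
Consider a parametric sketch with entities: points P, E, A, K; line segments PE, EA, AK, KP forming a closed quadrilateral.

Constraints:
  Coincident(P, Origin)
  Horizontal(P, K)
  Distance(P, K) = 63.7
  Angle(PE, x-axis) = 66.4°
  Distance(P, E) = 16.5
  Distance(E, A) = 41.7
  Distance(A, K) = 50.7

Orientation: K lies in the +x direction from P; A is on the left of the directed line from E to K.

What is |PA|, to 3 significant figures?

57.2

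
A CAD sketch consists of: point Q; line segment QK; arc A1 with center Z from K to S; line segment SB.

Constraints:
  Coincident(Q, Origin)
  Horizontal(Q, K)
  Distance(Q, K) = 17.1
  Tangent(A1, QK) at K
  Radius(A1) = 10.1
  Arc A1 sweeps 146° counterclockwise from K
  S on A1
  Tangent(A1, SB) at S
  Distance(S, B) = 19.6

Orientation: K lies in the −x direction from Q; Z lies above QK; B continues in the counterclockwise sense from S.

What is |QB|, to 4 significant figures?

40.42

Q is at the origin; Q and K share the same y with |QK| = 17.1 and K on the −x side, so K = (-17.10, 0.000). The tangent condition forces ZK to be normal to QK, so Z = K + (0, 10.1) = (-17.10, 10.10). On A1, K sits at bearing -90° from Z; a 146° counterclockwise sweep puts S at bearing 56°, so S = Z + 10.1·(cos 56°, sin 56°) = (-11.45, 18.47). Tangency of A1 to SB means the radius ZS is perpendicular to SB, so SB runs along (−sin 56°, cos 56°); with |SB| = 19.6, B = (-27.70, 29.43). Then |QB| = |B − Q| = 40.42.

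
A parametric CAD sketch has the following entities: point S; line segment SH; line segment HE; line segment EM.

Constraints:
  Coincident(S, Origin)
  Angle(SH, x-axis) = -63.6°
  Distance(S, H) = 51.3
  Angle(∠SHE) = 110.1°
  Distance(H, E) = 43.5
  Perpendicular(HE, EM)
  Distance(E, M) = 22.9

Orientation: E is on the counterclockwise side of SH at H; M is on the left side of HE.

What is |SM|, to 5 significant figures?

66.149

S is at the origin; SH runs at -63.6° with length 51.3, so H = 51.3·(cos -63.6°, sin -63.6°) = (22.810, -45.950). ∠SHE = 110.1°, so HE runs at -63.6° + (180° − 110.1°) = 6.3000° from the x-axis; with |HE| = 43.5, E = H + 43.5·(cos 6.3000°, sin 6.3000°) = (66.047, -41.177). HE is perpendicular to EM; with |EM| = 22.9 on the left of HE, M = E + 22.9·(-0.10973, 0.99396) = (63.534, -18.415). Then |SM| = |M − S| = 66.149.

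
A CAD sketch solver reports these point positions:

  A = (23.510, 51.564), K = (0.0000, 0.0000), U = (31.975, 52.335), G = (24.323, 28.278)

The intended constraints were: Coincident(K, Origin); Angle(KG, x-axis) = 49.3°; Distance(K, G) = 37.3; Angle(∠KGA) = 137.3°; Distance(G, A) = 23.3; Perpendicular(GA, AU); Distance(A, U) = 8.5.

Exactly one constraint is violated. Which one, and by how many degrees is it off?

Perpendicular(GA, AU) — off by 3.20°.

K = (0.00, 0.00) ✓; KG at 49.30° ✓; |KG| = 37.30 ✓; ∠KGA = 137.3° ✓; |GA| = 23.30 ✓; ∠(GA, AU) = 86.80° ✗; |AU| = 8.500 ✓.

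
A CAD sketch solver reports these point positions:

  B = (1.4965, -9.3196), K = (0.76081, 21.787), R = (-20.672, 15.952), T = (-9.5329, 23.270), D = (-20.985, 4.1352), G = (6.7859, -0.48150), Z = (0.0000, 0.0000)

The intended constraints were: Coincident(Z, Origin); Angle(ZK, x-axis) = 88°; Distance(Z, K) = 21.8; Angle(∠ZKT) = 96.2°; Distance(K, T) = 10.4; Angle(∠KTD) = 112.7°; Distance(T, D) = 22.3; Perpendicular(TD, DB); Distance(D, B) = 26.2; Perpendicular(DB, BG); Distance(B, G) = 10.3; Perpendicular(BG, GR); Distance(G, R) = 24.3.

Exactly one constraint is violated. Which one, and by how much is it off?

Distance(G, R) = 24.3 — off by 7.70.

Z = (0.00, 0.00) ✓; ZK at 88.00° ✓; |ZK| = 21.80 ✓; ∠ZKT = 96.20° ✓; |KT| = 10.40 ✓; ∠KTD = 112.7° ✓; |TD| = 22.30 ✓; ∠(TD, DB) = 90.00° ✓; |DB| = 26.20 ✓; ∠(DB, BG) = 90.00° ✓; |BG| = 10.30 ✓; ∠(BG, GR) = 90.00° ✓; |GR| = 32.00 ✗.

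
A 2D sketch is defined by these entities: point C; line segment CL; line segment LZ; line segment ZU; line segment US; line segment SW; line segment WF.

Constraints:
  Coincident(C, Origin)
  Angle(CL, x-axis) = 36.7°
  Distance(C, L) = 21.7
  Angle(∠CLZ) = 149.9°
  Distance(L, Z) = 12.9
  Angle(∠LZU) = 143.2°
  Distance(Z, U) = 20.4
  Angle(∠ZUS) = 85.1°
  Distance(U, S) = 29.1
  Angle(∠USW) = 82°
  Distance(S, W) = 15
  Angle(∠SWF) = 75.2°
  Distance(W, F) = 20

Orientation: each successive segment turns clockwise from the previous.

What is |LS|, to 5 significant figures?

35.355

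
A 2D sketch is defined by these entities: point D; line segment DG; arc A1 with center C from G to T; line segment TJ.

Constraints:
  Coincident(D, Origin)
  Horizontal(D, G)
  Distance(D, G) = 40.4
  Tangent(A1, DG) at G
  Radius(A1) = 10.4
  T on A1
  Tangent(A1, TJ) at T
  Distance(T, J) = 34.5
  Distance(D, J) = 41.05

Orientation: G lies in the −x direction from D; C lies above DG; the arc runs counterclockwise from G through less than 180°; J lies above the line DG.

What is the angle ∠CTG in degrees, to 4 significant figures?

57.21°

D is at the origin; D and G share the same y with |DG| = 40.4 and G on the −x side, so G = (-40.40, 0.000). A1 meets DG tangentially, so CG is at right angles to DG, so C = G + (0, 10.4) = (-40.40, 10.40). Since CT ⟂ TJ (tangency), |CJ| = √(10.4² + 34.5²) = 36.03 regardless of where T sits on A1. So J lies on both circle(D, 41.05) and circle(C, 36.03); the above-DG intersection is J = (-16.67, 37.51). T is the foot of the tangent from J: T = (-30.93, 6.100).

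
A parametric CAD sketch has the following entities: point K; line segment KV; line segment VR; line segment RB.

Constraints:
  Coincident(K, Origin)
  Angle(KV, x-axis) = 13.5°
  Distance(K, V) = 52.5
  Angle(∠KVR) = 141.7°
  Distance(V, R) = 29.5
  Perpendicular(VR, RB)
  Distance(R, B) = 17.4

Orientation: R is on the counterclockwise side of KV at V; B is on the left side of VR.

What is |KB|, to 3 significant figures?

72.3

K is at the origin; KV runs at 13.5° with length 52.5, so V = 52.5·(cos 13.5°, sin 13.5°) = (51.0, 12.3). ∠KVR = 141.7°, so VR runs at 13.5° + (180° − 141.7°) = 51.8° from the x-axis; with |VR| = 29.5, R = V + 29.5·(cos 51.8°, sin 51.8°) = (69.3, 35.4). VR ⟂ RB; with |RB| = 17.4 on the left of VR, B = R + 17.4·(-0.786, 0.618) = (55.6, 46.2). Then |KB| = |B − K| = 72.3.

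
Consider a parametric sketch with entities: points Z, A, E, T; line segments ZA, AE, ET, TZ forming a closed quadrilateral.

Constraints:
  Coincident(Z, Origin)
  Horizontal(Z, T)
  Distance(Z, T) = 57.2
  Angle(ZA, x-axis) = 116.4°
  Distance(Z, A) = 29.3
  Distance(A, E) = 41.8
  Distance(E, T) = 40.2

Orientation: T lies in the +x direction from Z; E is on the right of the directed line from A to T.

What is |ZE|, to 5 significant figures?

17.311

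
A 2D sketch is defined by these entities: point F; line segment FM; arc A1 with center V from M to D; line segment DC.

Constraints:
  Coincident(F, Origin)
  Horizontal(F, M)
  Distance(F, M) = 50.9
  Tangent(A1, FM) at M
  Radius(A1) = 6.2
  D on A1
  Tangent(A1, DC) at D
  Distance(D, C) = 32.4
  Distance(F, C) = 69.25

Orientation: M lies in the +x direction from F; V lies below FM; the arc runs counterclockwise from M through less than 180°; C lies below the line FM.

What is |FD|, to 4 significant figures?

45.98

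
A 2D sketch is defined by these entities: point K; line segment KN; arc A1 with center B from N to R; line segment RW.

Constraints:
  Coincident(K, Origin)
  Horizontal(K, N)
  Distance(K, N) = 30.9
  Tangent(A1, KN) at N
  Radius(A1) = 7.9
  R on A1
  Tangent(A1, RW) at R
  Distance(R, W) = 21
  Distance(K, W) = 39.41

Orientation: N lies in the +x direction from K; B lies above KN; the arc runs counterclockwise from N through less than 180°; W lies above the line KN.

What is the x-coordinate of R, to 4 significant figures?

37.48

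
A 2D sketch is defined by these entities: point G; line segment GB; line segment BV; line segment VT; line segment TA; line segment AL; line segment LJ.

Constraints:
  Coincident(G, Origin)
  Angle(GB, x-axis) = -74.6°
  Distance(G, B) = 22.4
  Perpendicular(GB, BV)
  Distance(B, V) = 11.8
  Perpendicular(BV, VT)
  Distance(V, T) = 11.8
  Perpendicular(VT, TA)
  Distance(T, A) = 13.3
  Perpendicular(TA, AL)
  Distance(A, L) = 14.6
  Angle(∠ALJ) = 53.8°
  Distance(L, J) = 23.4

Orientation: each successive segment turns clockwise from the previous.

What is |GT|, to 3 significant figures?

15.9

G is at the origin; GB runs at -74.6° with length 22.4, so B = (5.95, -21.6). GB ⟂ BV, so BV runs at -165°; with |BV| = 11.8, V = (-5.43, -24.7). BV ⟂ VT, so VT runs at 105°; with |VT| = 11.8, T = (-8.56, -13.4). Then |GT| = |T − G| = 15.9.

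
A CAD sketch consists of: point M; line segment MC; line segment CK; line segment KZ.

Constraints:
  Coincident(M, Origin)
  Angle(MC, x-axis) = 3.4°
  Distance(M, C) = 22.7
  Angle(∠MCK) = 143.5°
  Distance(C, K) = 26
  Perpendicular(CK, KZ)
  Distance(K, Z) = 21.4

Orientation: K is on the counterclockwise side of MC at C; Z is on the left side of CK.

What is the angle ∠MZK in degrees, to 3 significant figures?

79.9°

∠MCK = 143.5°, so CK runs at 3.4° + (180° − 143.5°) = 39.9° from the x-axis; with |CK| = 26.0, K = C + 26.0·(cos 39.9°, sin 39.9°) = (42.6, 18.0). CK ⟂ KZ; with |KZ| = 21.4 on the left of CK, Z = K + 21.4·(-0.641, 0.767) = (28.9, 34.4). Then cos ∠MZK = ZM·ZK / (|ZM||ZK|), giving 79.9°.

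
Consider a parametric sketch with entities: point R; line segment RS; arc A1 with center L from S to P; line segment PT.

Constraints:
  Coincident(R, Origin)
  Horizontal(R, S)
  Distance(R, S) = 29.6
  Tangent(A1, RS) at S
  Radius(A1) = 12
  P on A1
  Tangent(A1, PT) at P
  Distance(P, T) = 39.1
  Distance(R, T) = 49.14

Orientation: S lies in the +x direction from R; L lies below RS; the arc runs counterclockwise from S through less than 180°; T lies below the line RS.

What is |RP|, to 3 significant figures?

20.3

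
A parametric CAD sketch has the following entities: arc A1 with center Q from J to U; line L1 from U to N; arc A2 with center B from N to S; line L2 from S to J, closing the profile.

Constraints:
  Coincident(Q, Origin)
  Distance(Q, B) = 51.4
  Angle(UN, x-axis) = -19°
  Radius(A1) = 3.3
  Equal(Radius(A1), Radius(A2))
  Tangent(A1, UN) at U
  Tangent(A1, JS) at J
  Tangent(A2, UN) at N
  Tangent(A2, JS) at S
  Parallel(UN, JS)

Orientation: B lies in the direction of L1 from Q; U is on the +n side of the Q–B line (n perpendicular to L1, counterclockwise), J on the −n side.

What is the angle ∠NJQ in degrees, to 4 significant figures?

82.68°

The slot axis is L1's direction at -19.0°, so u = (cos -19.0°, sin -19.0°) = (0.9455, -0.3256) and n = (−sin -19.0°, cos -19.0°) = (0.3256, 0.9455). Q is at the origin and B lies 51.4 along u from Q, so B = 51.4·u = (48.60, -16.73). Tangency of A1 to both parallel lines with radius 3.3 puts U and J at Q ± 3.3·n: U = (1.074, 3.120), J = (-1.074, -3.120). Equal radii place N and S the same way about B: N = B + 3.3·n = (49.67, -13.61), S = B − 3.3·n = (47.53, -19.85). Then cos ∠NJQ = JN·JQ / (|JN||JQ|), giving 82.68°.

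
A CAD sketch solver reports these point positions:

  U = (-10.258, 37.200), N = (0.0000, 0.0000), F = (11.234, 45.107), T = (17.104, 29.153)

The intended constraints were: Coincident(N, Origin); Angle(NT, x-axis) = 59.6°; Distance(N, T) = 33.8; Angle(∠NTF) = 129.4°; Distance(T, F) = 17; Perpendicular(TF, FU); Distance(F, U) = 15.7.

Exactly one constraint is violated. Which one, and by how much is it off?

Distance(F, U) = 15.7 — off by 7.20.

N = (0.00, 0.00) ✓; NT at 59.60° ✓; |NT| = 33.80 ✓; ∠NTF = 129.4° ✓; |TF| = 17.00 ✓; ∠(TF, FU) = 90.00° ✓; |FU| = 22.90 ✗.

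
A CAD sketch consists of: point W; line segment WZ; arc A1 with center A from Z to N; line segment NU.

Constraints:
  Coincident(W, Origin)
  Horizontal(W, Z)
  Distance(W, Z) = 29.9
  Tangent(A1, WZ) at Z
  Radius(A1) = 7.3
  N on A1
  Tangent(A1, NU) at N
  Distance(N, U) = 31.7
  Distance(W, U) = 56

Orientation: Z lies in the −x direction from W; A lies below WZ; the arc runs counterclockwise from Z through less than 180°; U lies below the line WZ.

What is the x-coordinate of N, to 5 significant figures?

-37.134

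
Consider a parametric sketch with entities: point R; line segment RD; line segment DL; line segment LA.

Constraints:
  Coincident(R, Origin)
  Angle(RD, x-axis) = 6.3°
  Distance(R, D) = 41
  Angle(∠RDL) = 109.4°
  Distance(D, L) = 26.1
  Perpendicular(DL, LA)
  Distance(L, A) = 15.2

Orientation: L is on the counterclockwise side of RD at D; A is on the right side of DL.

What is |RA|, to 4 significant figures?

66.93

R is at the origin; RD runs at 6.3° with length 41.0, so D = 41.0·(cos 6.3°, sin 6.3°) = (40.75, 4.499). ∠RDL = 109.4°, so DL runs at 6.3° + (180° − 109.4°) = 76.90° from the x-axis; with |DL| = 26.1, L = D + 26.1·(cos 76.90°, sin 76.90°) = (46.67, 29.92). DL is perpendicular to LA; with |LA| = 15.2 on the right of DL, A = L + 15.2·(0.9740, -0.2267) = (61.47, 26.47). Then |RA| = |A − R| = 66.93.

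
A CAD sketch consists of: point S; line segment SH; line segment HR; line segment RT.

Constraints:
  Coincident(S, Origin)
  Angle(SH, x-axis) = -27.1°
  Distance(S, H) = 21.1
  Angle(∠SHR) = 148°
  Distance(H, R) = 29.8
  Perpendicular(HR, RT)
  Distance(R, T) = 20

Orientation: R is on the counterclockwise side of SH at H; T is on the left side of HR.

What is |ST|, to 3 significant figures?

48.5

∠SHR = 148.0°, so HR runs at -27.1° + (180° − 148.0°) = 4.90° from the x-axis; with |HR| = 29.8, R = H + 29.8·(cos 4.90°, sin 4.90°) = (48.5, -7.07). The perpendicularity gives RT at right angles to HR; with |RT| = 20.0 on the left of HR, T = R + 20.0·(-0.0854, 0.996) = (46.8, 12.9). Then |ST| = |T − S| = 48.5.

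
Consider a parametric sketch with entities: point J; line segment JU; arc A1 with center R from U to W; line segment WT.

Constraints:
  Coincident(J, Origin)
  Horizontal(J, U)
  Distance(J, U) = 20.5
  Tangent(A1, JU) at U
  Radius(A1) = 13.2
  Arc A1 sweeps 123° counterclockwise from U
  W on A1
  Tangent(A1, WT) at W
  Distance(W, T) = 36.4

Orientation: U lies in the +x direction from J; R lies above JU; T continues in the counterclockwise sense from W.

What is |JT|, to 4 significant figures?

52.25

J is at the origin; JU is horizontal with |JU| = 20.5 and U on the +x side, so U = (20.50, 0.000). Tangency of A1 to JU means the radius RU is perpendicular to JU, so R = U + (0, 13.2) = (20.50, 13.20). On A1, U sits at bearing -90° from R; a 123° counterclockwise sweep puts W at bearing 33°, so W = R + 13.2·(cos 33°, sin 33°) = (31.57, 20.39). The tangent condition forces RW to be normal to WT, so WT runs along (−sin 33°, cos 33°); with |WT| = 36.4, T = (11.75, 50.92). Then |JT| = |T − J| = 52.25.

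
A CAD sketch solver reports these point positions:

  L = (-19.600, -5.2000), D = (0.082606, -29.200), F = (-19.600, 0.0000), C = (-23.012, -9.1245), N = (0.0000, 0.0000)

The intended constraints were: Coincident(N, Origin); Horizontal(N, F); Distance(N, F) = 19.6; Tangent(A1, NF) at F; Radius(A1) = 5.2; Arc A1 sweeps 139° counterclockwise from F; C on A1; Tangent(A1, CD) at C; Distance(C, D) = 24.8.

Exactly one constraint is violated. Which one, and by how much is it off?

Distance(C, D) = 24.8 — off by 5.80.

N = (0.00, 0.00) ✓; N.y = 0.00, F.y = 0.00 ✓; |NF| = 19.60 ✓; ∠(LF, FN) = 90.00° ✓; |LF| = 5.200 ✓; bearing(L→C) − bearing(L→F) = 139.0° ✓; |LC| = 5.200 ✓; ∠(LC, CD) = 90.00° ✓; |CD| = 30.60 ✗.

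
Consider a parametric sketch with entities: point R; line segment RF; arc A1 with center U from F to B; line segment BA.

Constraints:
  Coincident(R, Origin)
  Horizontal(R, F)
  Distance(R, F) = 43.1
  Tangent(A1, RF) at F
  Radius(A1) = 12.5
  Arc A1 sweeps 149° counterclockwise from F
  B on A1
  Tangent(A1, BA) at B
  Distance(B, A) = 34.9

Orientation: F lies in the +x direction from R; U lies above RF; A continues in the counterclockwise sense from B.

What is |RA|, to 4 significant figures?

45.62

R is at the origin; R and F share the same y with |RF| = 43.1 and F on the +x side, so F = (43.10, 0.000). Tangency of A1 to RF means the radius UF is perpendicular to RF, so U = F + (0, 12.5) = (43.10, 12.50). On A1, F sits at bearing -90° from U; a 149° counterclockwise sweep puts B at bearing 59°, so B = U + 12.5·(cos 59°, sin 59°) = (49.54, 23.21). The tangent condition forces UB to be normal to BA, so BA runs along (−sin 59°, cos 59°); with |BA| = 34.9, A = (19.62, 41.19). Then |RA| = |A − R| = 45.62.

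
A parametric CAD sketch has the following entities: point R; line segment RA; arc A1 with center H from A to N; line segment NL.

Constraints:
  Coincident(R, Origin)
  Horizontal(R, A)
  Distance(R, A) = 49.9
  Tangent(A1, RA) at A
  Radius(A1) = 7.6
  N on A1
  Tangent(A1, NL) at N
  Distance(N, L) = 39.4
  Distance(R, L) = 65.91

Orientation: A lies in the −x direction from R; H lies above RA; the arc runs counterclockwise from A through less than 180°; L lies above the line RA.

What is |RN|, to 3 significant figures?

43.1

Checks: |HN| = 7.600 ✓; ∠(HN, NL) = 90.00° ✓; |NL| = 39.40 ✓; |RL| = 65.91 ✓.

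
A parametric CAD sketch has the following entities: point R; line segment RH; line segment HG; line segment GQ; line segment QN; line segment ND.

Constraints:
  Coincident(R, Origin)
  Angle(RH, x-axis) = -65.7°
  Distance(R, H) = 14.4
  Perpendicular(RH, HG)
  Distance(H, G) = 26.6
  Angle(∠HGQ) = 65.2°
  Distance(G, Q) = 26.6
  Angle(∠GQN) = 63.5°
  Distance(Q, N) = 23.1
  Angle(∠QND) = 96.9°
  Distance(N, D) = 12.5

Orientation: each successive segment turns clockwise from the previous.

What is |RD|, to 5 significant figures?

19.779

R is at the origin; RH runs at -65.7° with length 14.4, so H = (5.9258, -13.124). RH ⟂ HG, so HG runs at -155.70°; with |HG| = 26.6, G = (-18.318, -24.070). ∠HGQ = 65.2° gives GQ at 89.500° from the x-axis; with |GQ| = 26.6, Q = (-18.085, 2.5285). ∠GQN = 63.5° gives QN at -27.000° from the x-axis; with |QN| = 23.1, N = (2.4969, -7.9587). ∠QND = 96.9° gives ND at -110.10° from the x-axis; with |ND| = 12.5, D = (-1.7989, -19.697). Then |RD| = |D − R| = 19.779.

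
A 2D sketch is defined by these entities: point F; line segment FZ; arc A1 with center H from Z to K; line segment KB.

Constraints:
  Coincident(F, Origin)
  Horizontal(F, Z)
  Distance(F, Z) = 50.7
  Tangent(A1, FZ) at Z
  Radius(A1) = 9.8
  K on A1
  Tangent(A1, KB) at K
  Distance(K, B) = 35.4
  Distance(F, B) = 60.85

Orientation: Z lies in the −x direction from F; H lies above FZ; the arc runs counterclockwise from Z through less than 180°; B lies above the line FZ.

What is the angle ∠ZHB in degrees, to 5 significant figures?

164.33°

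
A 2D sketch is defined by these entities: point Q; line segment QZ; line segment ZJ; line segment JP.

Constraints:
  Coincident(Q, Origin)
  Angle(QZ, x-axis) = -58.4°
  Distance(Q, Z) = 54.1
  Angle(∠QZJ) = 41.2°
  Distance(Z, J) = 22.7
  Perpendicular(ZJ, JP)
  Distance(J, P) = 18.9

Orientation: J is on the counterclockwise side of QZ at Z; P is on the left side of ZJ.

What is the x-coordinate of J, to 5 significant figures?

32.133

Q is at the origin; QZ runs at -58.4° with length 54.1, so Z = 54.1·(cos -58.4°, sin -58.4°) = (28.348, -46.078). ∠QZJ = 41.2°, so ZJ runs at -58.4° + (180° − 41.2°) = 80.400° from the x-axis; with |ZJ| = 22.7, J = Z + 22.7·(cos 80.400°, sin 80.400°) = (32.133, -23.696). So J.x = 32.133.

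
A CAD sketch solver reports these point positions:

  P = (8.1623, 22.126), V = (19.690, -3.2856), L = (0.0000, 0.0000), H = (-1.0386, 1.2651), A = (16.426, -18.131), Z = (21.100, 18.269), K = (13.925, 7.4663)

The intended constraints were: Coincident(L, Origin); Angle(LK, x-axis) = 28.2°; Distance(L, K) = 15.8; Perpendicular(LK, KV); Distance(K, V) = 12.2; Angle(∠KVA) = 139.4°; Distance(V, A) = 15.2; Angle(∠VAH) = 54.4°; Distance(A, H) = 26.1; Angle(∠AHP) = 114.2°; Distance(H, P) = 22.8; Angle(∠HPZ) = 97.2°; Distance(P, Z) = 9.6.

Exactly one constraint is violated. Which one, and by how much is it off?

Distance(P, Z) = 9.6 — off by 3.90.

L = (0.00, 0.00) ✓; LK at 28.20° ✓; |LK| = 15.80 ✓; ∠(LK, KV) = 90.00° ✓; |KV| = 12.20 ✓; ∠KVA = 139.4° ✓; |VA| = 15.20 ✓; ∠VAH = 54.40° ✓; |AH| = 26.10 ✓; ∠AHP = 114.2° ✓; |HP| = 22.80 ✓; ∠HPZ = 97.20° ✓; |PZ| = 13.50 ✗.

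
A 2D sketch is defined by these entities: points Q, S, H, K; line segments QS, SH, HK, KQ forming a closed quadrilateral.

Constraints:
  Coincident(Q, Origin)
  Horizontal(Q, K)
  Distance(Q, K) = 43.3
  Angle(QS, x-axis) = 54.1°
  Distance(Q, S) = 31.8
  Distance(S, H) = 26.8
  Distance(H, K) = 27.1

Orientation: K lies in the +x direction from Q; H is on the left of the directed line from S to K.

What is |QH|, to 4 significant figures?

52.85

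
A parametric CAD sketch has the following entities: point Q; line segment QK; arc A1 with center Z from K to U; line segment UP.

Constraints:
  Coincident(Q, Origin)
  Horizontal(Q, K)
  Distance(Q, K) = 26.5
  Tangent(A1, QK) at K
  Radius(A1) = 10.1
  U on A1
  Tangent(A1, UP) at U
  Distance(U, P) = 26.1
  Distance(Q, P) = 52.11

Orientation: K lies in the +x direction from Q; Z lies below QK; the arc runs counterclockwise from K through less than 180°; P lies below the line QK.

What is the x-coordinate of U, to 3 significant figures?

19.4

Q is at the origin; QK is horizontal with |QK| = 26.5 and K on the +x side, so K = (26.5, 0.00). Tangency of A1 to QK means the radius ZK is perpendicular to QK, so Z = K + (0, -10.1) = (26.5, -10.1). Since ZU ⟂ UP (tangency), |ZP| = √(10.1² + 26.1²) = 28.0 regardless of where U sits on A1. So P lies on both circle(Q, 52.11) and circle(Z, 28.0); the below-QK intersection is P = (38.1, -35.6). U is the foot of the tangent from P: U = (19.4, -17.3).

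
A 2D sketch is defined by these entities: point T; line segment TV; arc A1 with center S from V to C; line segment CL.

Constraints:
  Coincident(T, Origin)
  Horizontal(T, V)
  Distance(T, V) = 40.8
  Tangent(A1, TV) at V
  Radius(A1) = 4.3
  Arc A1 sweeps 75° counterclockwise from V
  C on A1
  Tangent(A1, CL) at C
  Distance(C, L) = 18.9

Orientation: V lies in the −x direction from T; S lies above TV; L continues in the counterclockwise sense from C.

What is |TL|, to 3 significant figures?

38.3

T is at the origin; T and V share the same y with |TV| = 40.8 and V on the −x side, so V = (-40.8, 0.00). Since A1 is tangent to TV there, SV ⟂ TV, so S = V + (0, 4.3) = (-40.8, 4.30). On A1, V sits at bearing -90° from S; a 75° counterclockwise sweep puts C at bearing -15°, so C = S + 4.3·(cos -15°, sin -15°) = (-36.6, 3.19). Tangency of A1 to CL means the radius SC is perpendicular to CL, so CL runs along (−sin -15°, cos -15°); with |CL| = 18.9, L = (-31.8, 21.4). Then |TL| = |L − T| = 38.3.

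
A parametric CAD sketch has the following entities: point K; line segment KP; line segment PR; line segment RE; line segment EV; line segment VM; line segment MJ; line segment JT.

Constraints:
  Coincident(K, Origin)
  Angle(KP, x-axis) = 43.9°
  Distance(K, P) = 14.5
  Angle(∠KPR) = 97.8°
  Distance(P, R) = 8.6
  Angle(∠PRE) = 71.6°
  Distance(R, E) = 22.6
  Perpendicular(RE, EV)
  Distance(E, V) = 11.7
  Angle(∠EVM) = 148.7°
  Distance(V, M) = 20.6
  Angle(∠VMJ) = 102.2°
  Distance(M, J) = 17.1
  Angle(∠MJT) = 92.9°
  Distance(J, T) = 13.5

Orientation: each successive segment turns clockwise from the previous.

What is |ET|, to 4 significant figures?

25.47

K is at the origin; KP runs at 43.9° with length 14.5, so P = (10.45, 10.05). ∠KPR = 97.8° gives PR at -38.30° from the x-axis; with |PR| = 8.6, R = (17.20, 4.724). ∠PRE = 71.6° gives RE at -146.7° from the x-axis; with |RE| = 22.6, E = (-1.692, -7.684). RE ⟂ EV, so EV runs at 123.3°; with |EV| = 11.7, V = (-8.116, 2.095). ∠EVM = 148.7° gives VM at 92.00° from the x-axis; with |VM| = 20.6, M = (-8.835, 22.68). ∠VMJ = 102.2° gives MJ at 14.20° from the x-axis; with |MJ| = 17.1, J = (7.743, 26.88). ∠MJT = 92.9° gives JT at -72.90° from the x-axis; with |JT| = 13.5, T = (11.71, 13.97). Then |ET| = |T − E| = 25.47.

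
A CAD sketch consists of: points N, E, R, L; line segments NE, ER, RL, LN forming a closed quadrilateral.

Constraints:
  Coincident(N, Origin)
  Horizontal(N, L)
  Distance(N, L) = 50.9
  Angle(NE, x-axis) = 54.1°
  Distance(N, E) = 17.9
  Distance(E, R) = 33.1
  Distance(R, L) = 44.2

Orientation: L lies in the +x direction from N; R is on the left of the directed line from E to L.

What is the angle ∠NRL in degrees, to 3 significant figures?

64.2°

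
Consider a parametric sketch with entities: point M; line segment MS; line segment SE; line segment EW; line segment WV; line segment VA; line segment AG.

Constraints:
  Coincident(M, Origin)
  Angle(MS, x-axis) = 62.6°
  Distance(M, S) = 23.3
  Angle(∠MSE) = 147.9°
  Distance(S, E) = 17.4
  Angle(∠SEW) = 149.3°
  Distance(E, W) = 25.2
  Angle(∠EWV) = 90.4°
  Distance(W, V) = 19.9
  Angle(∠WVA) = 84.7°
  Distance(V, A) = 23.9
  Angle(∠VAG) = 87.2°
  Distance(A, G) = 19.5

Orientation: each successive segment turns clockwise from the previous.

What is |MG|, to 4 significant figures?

43.02

∠WVA = 84.7° gives VA at 174.9° from the x-axis; with |VA| = 23.9, A = (27.18, 11.65). ∠VAG = 87.2° gives AG at 82.10° from the x-axis; with |AG| = 19.5, G = (29.86, 30.97). Then |MG| = |G − M| = 43.02.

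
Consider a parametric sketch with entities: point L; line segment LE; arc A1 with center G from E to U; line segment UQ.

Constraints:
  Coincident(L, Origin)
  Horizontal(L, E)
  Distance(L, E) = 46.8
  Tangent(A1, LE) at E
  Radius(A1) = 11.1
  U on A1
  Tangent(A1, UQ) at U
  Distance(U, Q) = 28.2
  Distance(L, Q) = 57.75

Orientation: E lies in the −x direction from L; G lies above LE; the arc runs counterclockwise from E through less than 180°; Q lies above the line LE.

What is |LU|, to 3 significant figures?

38.2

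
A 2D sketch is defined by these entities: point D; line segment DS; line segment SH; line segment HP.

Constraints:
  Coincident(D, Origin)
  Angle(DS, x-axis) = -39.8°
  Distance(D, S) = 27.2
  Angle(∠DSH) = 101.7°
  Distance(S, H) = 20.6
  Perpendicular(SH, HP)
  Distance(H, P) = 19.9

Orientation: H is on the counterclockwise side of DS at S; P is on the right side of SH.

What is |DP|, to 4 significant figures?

53.36

D is at the origin; DS runs at -39.8° with length 27.2, so S = 27.2·(cos -39.8°, sin -39.8°) = (20.90, -17.41). ∠DSH = 101.7°, so SH runs at -39.8° + (180° − 101.7°) = 38.50° from the x-axis; with |SH| = 20.6, H = S + 20.6·(cos 38.50°, sin 38.50°) = (37.02, -4.587). SH ⟂ HP; with |HP| = 19.9 on the right of SH, P = H + 19.9·(0.6225, -0.7826) = (49.41, -20.16). Then |DP| = |P − D| = 53.36.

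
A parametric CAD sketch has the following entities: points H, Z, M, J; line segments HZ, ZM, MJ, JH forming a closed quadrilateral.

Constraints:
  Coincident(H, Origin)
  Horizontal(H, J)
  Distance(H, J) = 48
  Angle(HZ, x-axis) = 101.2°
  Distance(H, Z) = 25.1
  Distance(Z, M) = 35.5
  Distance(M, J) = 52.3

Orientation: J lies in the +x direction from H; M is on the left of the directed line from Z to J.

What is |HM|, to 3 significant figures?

51.7

Checks: |ZM| = 35.50 ✓; |MJ| = 52.30 ✓.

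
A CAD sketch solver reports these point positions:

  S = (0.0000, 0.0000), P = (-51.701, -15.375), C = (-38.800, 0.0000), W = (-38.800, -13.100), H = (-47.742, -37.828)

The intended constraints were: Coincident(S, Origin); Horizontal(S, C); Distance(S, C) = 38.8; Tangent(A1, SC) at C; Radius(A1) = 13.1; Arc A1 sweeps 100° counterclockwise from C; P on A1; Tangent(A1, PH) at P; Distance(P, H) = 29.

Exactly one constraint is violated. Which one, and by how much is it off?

Distance(P, H) = 29 — off by 6.20.

S = (0.00, 0.00) ✓; S.y = 0.00, C.y = 0.00 ✓; |SC| = 38.80 ✓; ∠(WC, CS) = 90.00° ✓; |WC| = 13.10 ✓; bearing(W→P) − bearing(W→C) = 100.0° ✓; |WP| = 13.10 ✓; ∠(WP, PH) = 90.00° ✓; |PH| = 22.80 ✗.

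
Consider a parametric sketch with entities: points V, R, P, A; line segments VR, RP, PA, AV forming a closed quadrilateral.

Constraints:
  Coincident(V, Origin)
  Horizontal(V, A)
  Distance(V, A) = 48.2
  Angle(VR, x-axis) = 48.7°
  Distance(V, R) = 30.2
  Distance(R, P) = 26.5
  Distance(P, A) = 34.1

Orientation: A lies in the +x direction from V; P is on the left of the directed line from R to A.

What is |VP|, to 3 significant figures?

55.5

V is at the origin; VA is horizontal with |VA| = 48.2 and A in +x, so A = (48.2, 0). VR runs at 48.7° with |VR| = 30.2, so R = (19.9, 22.7). P is determined by |RP| = 26.5 and |PA| = 34.1 together: it lies at the intersection of circle(R, 26.5) and circle(A, 34.1). With |RA| = 36.2, the foot of the radical line on RA is 11.8 from R and the perpendicular offset is √(26.5² − 11.8²) = 23.7. Taking the left-of-RA solution: P = (44.0, 33.8).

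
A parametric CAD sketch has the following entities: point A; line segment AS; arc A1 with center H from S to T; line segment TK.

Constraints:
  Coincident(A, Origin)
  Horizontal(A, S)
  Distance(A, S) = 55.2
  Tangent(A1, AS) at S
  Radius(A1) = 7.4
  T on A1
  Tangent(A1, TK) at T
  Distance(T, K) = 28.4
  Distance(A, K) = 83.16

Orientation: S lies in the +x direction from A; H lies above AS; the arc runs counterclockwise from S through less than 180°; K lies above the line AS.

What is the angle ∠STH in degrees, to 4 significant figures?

66.17°

Checks: ∠(HS, SA) = 90.00° ✓; |HT| = 7.400 ✓; ∠(HT, TK) = 90.00° ✓; |TK| = 28.40 ✓; |AK| = 83.16 ✓.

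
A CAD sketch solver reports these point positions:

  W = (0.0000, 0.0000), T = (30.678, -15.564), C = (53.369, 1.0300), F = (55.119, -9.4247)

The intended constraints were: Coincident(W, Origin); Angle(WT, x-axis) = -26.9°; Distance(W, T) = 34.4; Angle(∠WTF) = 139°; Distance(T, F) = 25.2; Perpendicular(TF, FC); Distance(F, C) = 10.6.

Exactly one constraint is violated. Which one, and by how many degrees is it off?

Perpendicular(TF, FC) — off by 4.60°.

W = (0.00, 0.00) ✓; WT at -26.90° ✓; |WT| = 34.40 ✓; ∠WTF = 139.0° ✓; |TF| = 25.20 ✓; ∠(TF, FC) = 85.40° ✗; |FC| = 10.60 ✓.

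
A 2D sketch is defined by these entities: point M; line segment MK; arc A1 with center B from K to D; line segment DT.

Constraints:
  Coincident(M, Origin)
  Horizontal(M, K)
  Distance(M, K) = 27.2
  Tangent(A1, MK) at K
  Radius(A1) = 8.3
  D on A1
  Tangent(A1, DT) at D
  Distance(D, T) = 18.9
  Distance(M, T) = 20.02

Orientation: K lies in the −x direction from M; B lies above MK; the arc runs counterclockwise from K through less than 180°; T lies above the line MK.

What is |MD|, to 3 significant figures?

20.9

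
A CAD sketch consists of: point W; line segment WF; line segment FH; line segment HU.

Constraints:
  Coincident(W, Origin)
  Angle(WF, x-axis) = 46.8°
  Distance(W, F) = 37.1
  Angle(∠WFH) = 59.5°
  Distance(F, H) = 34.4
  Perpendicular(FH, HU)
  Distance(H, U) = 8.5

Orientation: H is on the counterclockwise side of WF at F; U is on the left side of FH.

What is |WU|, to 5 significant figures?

28.162

∠WFH = 59.5°, so FH runs at 46.8° + (180° − 59.5°) = 167.30° from the x-axis; with |FH| = 34.4, H = F + 34.4·(cos 167.30°, sin 167.30°) = (-8.1617, 34.607). The perpendicularity gives HU at right angles to FH; with |HU| = 8.5 on the left of FH, U = H + 8.5·(-0.21985, -0.97553) = (-10.030, 26.315). Then |WU| = |U − W| = 28.162.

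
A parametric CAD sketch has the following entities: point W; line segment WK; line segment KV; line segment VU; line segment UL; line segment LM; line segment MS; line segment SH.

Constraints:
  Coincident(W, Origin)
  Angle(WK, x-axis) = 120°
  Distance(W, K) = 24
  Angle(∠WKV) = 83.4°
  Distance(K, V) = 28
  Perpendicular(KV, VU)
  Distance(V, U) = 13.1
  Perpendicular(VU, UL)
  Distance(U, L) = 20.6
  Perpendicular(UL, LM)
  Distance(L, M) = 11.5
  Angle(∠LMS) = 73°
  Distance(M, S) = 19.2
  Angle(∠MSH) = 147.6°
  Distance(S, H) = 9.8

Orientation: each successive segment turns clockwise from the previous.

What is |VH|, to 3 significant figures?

15.2

W is at the origin; WK runs at 120.0° with length 24.0, so K = (-12.0, 20.8). ∠WKV = 83.4° gives KV at 23.4° from the x-axis; with |KV| = 28.0, V = (13.7, 31.9). KV is perpendicular to VU, so VU runs at -66.6°; with |VU| = 13.1, U = (18.9, 19.9). VU is perpendicular to UL, so UL runs at -157°; with |UL| = 20.6, L = (-0.00598, 11.7). UL is perpendicular to LM, so LM runs at 113°; with |LM| = 11.5, M = (-4.57, 22.3). ∠LMS = 73.0° gives MS at 6.40° from the x-axis; with |MS| = 19.2, S = (14.5, 24.4). ∠MSH = 147.6° gives SH at -26.0° from the x-axis; with |SH| = 9.8, H = (23.3, 20.1). Then |VH| = |H − V| = 15.2.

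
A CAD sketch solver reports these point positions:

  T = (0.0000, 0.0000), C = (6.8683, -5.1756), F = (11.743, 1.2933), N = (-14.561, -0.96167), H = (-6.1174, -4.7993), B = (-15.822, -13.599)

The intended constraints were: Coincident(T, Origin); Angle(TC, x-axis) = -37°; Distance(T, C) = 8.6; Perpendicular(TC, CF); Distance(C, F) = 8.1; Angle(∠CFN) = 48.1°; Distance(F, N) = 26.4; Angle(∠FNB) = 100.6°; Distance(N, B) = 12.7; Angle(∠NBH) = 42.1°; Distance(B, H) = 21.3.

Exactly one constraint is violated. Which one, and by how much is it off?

Distance(B, H) = 21.3 — off by 8.20.

T = (0.00, 0.00) ✓; TC at -37.00° ✓; |TC| = 8.600 ✓; ∠(TC, CF) = 90.00° ✓; |CF| = 8.100 ✓; ∠CFN = 48.10° ✓; |FN| = 26.40 ✓; ∠FNB = 100.6° ✓; |NB| = 12.70 ✓; ∠NBH = 42.10° ✓; |BH| = 13.10 ✗.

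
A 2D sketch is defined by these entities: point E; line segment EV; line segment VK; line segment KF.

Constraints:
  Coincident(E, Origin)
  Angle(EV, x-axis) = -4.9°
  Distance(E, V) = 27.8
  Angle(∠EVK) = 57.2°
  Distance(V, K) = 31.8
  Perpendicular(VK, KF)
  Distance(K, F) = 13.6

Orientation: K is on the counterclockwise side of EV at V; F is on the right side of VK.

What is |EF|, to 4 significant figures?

40.58

∠EVK = 57.2°, so VK runs at -4.9° + (180° − 57.2°) = 117.9° from the x-axis; with |VK| = 31.8, K = V + 31.8·(cos 117.9°, sin 117.9°) = (12.82, 25.73). VK ⟂ KF; with |KF| = 13.6 on the right of VK, F = K + 13.6·(0.8838, 0.4679) = (24.84, 32.09). Then |EF| = |F − E| = 40.58.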